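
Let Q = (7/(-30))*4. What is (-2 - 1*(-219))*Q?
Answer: -3038/15 ≈ -202.53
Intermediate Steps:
Q = -14/15 (Q = (7*(-1/30))*4 = -7/30*4 = -14/15 ≈ -0.93333)
(-2 - 1*(-219))*Q = (-2 - 1*(-219))*(-14/15) = (-2 + 219)*(-14/15) = 217*(-14/15) = -3038/15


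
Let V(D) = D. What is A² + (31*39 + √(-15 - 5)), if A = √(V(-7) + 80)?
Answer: 1282 + 2*I*√5 ≈ 1282.0 + 4.4721*I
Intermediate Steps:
A = √73 (A = √(-7 + 80) = √73 ≈ 8.5440)
A² + (31*39 + √(-15 - 5)) = (√73)² + (31*39 + √(-15 - 5)) = 73 + (1209 + √(-20)) = 73 + (1209 + 2*I*√5) = 1282 + 2*I*√5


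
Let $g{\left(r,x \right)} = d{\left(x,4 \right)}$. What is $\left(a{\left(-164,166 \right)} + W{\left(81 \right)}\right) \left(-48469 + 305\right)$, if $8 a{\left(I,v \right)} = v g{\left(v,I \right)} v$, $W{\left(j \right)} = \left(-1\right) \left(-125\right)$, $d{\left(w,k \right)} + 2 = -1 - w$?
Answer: $-26716065078$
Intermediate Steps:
$d{\left(w,k \right)} = -3 - w$ ($d{\left(w,k \right)} = -2 - \left(1 + w\right) = -3 - w$)
$g{\left(r,x \right)} = -3 - x$
$W{\left(j \right)} = 125$
$a{\left(I,v \right)} = \frac{v^{2} \left(-3 - I\right)}{8}$ ($a{\left(I,v \right)} = \frac{v \left(-3 - I\right) v}{8} = \frac{v^{2} \left(-3 - I\right)}{8}$)
$\left(a{\left(-164,166 \right)} + W{\left(81 \right)}\right) \left(-48469 + 305\right) = \left(\frac{166^{2} \left(-3 - -164\right)}{8} + 125\right) \left(-48469 + 305\right) = \left(\frac{1}{8} \cdot 27556 \left(-3 + 164\right) + 125\right) \left(-48164\right) = \left(\frac{1}{8} \cdot 27556 \cdot 161 + 125\right) \left(-48164\right) = \left(\frac{1109129}{2} + 125\right) \left(-48164\right) = \frac{1109379}{2} \left(-48164\right) = -26716065078$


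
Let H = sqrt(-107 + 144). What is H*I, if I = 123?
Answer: 123*sqrt(37) ≈ 748.18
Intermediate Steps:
H = sqrt(37) ≈ 6.0828
H*I = sqrt(37)*123 = 123*sqrt(37)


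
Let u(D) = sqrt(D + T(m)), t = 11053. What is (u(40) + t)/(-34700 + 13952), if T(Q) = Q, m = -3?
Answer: -1579/2964 - sqrt(37)/20748 ≈ -0.53302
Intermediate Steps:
u(D) = sqrt(-3 + D) (u(D) = sqrt(D - 3) = sqrt(-3 + D))
(u(40) + t)/(-34700 + 13952) = (sqrt(-3 + 40) + 11053)/(-34700 + 13952) = (sqrt(37) + 11053)/(-20748) = (11053 + sqrt(37))*(-1/20748) = -1579/2964 - sqrt(37)/20748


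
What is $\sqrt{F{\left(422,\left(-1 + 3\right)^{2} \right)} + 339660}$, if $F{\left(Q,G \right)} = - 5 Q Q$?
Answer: $14 i \sqrt{2810} \approx 742.13 i$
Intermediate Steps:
$F{\left(Q,G \right)} = - 5 Q^{2}$
$\sqrt{F{\left(422,\left(-1 + 3\right)^{2} \right)} + 339660} = \sqrt{- 5 \cdot 422^{2} + 339660} = \sqrt{\left(-5\right) 178084 + 339660} = \sqrt{-890420 + 339660} = \sqrt{-550760} = 14 i \sqrt{2810}$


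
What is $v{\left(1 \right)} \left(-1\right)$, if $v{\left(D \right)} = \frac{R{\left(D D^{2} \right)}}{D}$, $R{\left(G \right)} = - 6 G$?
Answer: $6$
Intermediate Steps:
$v{\left(D \right)} = - 6 D^{2}$ ($v{\left(D \right)} = \frac{\left(-6\right) D D^{2}}{D} = \frac{\left(-6\right) D^{3}}{D} = - 6 D^{2}$)
$v{\left(1 \right)} \left(-1\right) = - 6 \cdot 1^{2} \left(-1\right) = \left(-6\right) 1 \left(-1\right) = \left(-6\right) \left(-1\right) = 6$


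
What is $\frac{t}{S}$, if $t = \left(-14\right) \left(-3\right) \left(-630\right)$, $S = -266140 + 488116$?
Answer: $- \frac{735}{6166} \approx -0.1192$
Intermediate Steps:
$S = 221976$
$t = -26460$ ($t = 42 \left(-630\right) = -26460$)
$\frac{t}{S} = - \frac{26460}{221976} = \left(-26460\right) \frac{1}{221976} = - \frac{735}{6166}$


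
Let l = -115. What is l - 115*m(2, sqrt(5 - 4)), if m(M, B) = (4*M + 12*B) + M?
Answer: -2645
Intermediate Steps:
m(M, B) = 5*M + 12*B
l - 115*m(2, sqrt(5 - 4)) = -115 - 115*(5*2 + 12*sqrt(5 - 4)) = -115 - 115*(10 + 12*sqrt(1)) = -115 - 115*(10 + 12*1) = -115 - 115*(10 + 12) = -115 - 115*22 = -115 - 2530 = -2645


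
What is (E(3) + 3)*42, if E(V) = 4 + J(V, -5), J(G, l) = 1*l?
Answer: 84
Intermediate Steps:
J(G, l) = l
E(V) = -1 (E(V) = 4 - 5 = -1)
(E(3) + 3)*42 = (-1 + 3)*42 = 2*42 = 84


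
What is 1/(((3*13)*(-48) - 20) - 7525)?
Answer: -1/9417 ≈ -0.00010619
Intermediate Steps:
1/(((3*13)*(-48) - 20) - 7525) = 1/((39*(-48) - 20) - 7525) = 1/((-1872 - 20) - 7525) = 1/(-1892 - 7525) = 1/(-9417) = -1/9417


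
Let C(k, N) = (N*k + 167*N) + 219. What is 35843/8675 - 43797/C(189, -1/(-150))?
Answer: -27900321796/144031025 ≈ -193.71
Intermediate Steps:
C(k, N) = 219 + 167*N + N*k (C(k, N) = (167*N + N*k) + 219 = 219 + 167*N + N*k)
35843/8675 - 43797/C(189, -1/(-150)) = 35843/8675 - 43797/(219 + 167*(-1/(-150)) - 1/(-150)*189) = 35843*(1/8675) - 43797/(219 + 167*(-1*(-1/150)) - 1*(-1/150)*189) = 35843/8675 - 43797/(219 + 167*(1/150) + (1/150)*189) = 35843/8675 - 43797/(219 + 167/150 + 63/50) = 35843/8675 - 43797/16603/75 = 35843/8675 - 43797*75/16603 = 35843/8675 - 3284775/16603 = -27900321796/144031025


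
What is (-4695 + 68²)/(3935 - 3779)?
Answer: -71/156 ≈ -0.45513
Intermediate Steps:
(-4695 + 68²)/(3935 - 3779) = (-4695 + 4624)/156 = -71*1/156 = -71/156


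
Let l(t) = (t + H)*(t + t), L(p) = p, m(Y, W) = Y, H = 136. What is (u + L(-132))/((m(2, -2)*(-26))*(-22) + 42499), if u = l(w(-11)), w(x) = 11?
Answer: 3102/43643 ≈ 0.071077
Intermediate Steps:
l(t) = 2*t*(136 + t) (l(t) = (t + 136)*(t + t) = (136 + t)*(2*t) = 2*t*(136 + t))
u = 3234 (u = 2*11*(136 + 11) = 2*11*147 = 3234)
(u + L(-132))/((m(2, -2)*(-26))*(-22) + 42499) = (3234 - 132)/((2*(-26))*(-22) + 42499) = 3102/(-52*(-22) + 42499) = 3102/(1144 + 42499) = 3102/43643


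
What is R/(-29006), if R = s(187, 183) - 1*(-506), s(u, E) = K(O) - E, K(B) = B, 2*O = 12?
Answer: -329/29006 ≈ -0.011342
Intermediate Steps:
O = 6 (O = (½)*12 = 6)
s(u, E) = 6 - E
R = 329 (R = (6 - 1*183) - 1*(-506) = (6 - 183) + 506 = -177 + 506 = 329)
R/(-29006) = 329/(-29006) = 329*(-1/29006) = -329/29006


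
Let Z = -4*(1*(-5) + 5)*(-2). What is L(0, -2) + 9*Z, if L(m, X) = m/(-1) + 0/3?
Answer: 0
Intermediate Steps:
L(m, X) = -m (L(m, X) = m*(-1) + 0*(⅓) = -m + 0 = -m)
Z = 0 (Z = -4*(-5 + 5)*(-2) = -4*0*(-2) = 0*(-2) = 0)
L(0, -2) + 9*Z = -1*0 + 9*0 = 0 + 0 = 0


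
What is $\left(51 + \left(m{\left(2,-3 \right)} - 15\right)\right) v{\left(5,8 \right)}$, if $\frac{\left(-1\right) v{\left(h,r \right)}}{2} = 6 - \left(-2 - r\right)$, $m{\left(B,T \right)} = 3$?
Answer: $-1248$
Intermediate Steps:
$v{\left(h,r \right)} = -16 - 2 r$ ($v{\left(h,r \right)} = - 2 \left(6 - \left(-2 - r\right)\right) = - 2 \left(6 + \left(2 + r\right)\right) = - 2 \left(8 + r\right) = -16 - 2 r$)
$\left(51 + \left(m{\left(2,-3 \right)} - 15\right)\right) v{\left(5,8 \right)} = \left(51 + \left(3 - 15\right)\right) \left(-16 - 16\right) = \left(51 - 12\right) \left(-32\right) = 39 \left(-32\right) = -1248$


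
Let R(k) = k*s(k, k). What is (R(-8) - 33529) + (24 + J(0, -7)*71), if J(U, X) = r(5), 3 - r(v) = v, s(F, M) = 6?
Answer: -33695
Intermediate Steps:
r(v) = 3 - v
J(U, X) = -2 (J(U, X) = 3 - 1*5 = 3 - 5 = -2)
R(k) = 6*k (R(k) = k*6 = 6*k)
(R(-8) - 33529) + (24 + J(0, -7)*71) = (6*(-8) - 33529) + (24 - 2*71) = (-48 - 33529) + (24 - 142) = -33577 - 118 = -33695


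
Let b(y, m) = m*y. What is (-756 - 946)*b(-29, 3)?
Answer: 148074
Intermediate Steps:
(-756 - 946)*b(-29, 3) = (-756 - 946)*(3*(-29)) = -1702*(-87) = 148074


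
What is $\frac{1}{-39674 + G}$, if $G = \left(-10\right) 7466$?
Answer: $- \frac{1}{114334} \approx -8.7463 \cdot 10^{-6}$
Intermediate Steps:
$G = -74660$
$\frac{1}{-39674 + G} = \frac{1}{-39674 - 74660} = \frac{1}{-114334} = - \frac{1}{114334}$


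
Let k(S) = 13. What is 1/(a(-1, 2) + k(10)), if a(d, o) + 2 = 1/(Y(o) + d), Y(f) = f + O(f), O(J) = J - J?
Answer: 1/12 ≈ 0.083333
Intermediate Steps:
O(J) = 0
Y(f) = f (Y(f) = f + 0 = f)
a(d, o) = -2 + 1/(d + o) (a(d, o) = -2 + 1/(o + d) = -2 + 1/(d + o))
1/(a(-1, 2) + k(10)) = 1/((1 - 2*(-1) - 2*2)/(-1 + 2) + 13) = 1/((1 + 2 - 4)/1 + 13) = 1/(1*(-1) + 13) = 1/(-1 + 13) = 1/12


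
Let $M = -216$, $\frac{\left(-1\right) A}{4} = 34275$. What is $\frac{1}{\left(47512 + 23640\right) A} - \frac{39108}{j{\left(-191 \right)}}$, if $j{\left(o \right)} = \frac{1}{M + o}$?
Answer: $\frac{155268938029075199}{9754939200} \approx 1.5917 \cdot 10^{7}$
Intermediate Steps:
$A = -137100$ ($A = \left(-4\right) 34275 = -137100$)
$j{\left(o \right)} = \frac{1}{-216 + o}$
$\frac{1}{\left(47512 + 23640\right) A} - \frac{39108}{j{\left(-191 \right)}} = \frac{1}{\left(47512 + 23640\right) \left(-137100\right)} - \frac{39108}{\frac{1}{-216 - 191}} = \frac{1}{71152} \left(- \frac{1}{137100}\right) - \frac{39108}{\frac{1}{-407}} = \frac{1}{71152} \left(- \frac{1}{137100}\right) - \frac{39108}{- \frac{1}{407}} = - \frac{1}{9754939200} - -15916956 = - \frac{1}{9754939200} + 15916956 = \frac{155268938029075199}{9754939200}$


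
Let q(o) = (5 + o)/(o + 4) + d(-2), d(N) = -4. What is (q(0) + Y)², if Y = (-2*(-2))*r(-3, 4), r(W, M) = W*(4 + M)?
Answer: 156025/16 ≈ 9751.6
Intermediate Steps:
Y = -96 (Y = (-2*(-2))*(-3*(4 + 4)) = 4*(-3*8) = 4*(-24) = -96)
q(o) = -4 + (5 + o)/(4 + o) (q(o) = (5 + o)/(o + 4) - 4 = (5 + o)/(4 + o) - 4 = -4 + (5 + o)/(4 + o))
(q(0) + Y)² = ((-11 - 3*0)/(4 + 0) - 96)² = ((-11 + 0)/4 - 96)² = ((¼)*(-11) - 96)² = (-11/4 - 96)² = (-395/4)² = 156025/16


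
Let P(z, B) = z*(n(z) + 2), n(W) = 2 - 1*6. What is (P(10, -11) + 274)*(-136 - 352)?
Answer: -123952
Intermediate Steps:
n(W) = -4 (n(W) = 2 - 6 = -4)
P(z, B) = -2*z (P(z, B) = z*(-4 + 2) = z*(-2) = -2*z)
(P(10, -11) + 274)*(-136 - 352) = (-2*10 + 274)*(-136 - 352) = (-20 + 274)*(-488) = 254*(-488) = -123952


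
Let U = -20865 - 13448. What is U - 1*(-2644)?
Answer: -31669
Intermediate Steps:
U = -34313
U - 1*(-2644) = -34313 - 1*(-2644) = -34313 + 2644 = -31669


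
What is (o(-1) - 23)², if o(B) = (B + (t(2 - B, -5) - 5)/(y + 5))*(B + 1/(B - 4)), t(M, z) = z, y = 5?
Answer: 10609/25 ≈ 424.36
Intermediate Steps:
o(B) = (-1 + B)*(B + 1/(-4 + B)) (o(B) = (B + (-5 - 5)/(5 + 5))*(B + 1/(B - 4)) = (B - 10/10)*(B + 1/(-4 + B)) = (B - 10*⅒)*(B + 1/(-4 + B)) = (B - 1)*(B + 1/(-4 + B)) = (-1 + B)*(B + 1/(-4 + B)))
(o(-1) - 23)² = ((-1 + (-1)³ - 5*(-1)² + 5*(-1))/(-4 - 1) - 23)² = ((-1 - 1 - 5*1 - 5)/(-5) - 23)² = (-(-1 - 1 - 5 - 5)/5 - 23)² = (-⅕*(-12) - 23)² = (12/5 - 23)² = (-103/5)² = 10609/25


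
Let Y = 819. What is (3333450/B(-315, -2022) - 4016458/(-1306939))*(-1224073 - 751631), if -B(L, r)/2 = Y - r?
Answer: 1427049120698661096/1237671233 ≈ 1.1530e+9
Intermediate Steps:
B(L, r) = -1638 + 2*r (B(L, r) = -2*(819 - r) = -1638 + 2*r)
(3333450/B(-315, -2022) - 4016458/(-1306939))*(-1224073 - 751631) = (3333450/(-1638 + 2*(-2022)) - 4016458/(-1306939))*(-1224073 - 751631) = (3333450/(-1638 - 4044) - 4016458*(-1/1306939))*(-1975704) = (3333450/(-5682) + 4016458/1306939)*(-1975704) = (3333450*(-1/5682) + 4016458/1306939)*(-1975704) = (-555575/947 + 4016458/1306939)*(-1975704) = -722299049199/1237671233*(-1975704) = 1427049120698661096/1237671233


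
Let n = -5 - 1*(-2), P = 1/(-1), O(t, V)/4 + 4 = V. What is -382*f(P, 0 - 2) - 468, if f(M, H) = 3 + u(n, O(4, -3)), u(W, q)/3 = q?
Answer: 30474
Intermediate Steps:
O(t, V) = -16 + 4*V
P = -1
n = -3 (n = -5 + 2 = -3)
u(W, q) = 3*q
f(M, H) = -81 (f(M, H) = 3 + 3*(-16 + 4*(-3)) = 3 + 3*(-16 - 12) = 3 + 3*(-28) = 3 - 84 = -81)
-382*f(P, 0 - 2) - 468 = -382*(-81) - 468 = 30942 - 468 = 30474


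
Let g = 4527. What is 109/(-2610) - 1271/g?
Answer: -141139/437610 ≈ -0.32252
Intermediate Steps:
109/(-2610) - 1271/g = 109/(-2610) - 1271/4527 = 109*(-1/2610) - 1271*1/4527 = -109/2610 - 1271/4527 = -141139/437610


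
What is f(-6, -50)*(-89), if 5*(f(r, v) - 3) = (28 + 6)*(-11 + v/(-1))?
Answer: -119349/5 ≈ -23870.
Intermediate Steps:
f(r, v) = -359/5 - 34*v/5 (f(r, v) = 3 + ((28 + 6)*(-11 + v/(-1)))/5 = 3 + (34*(-11 + v*(-1)))/5 = 3 + (34*(-11 - v))/5 = 3 + (-374 - 34*v)/5 = 3 + (-374/5 - 34*v/5) = -359/5 - 34*v/5)
f(-6, -50)*(-89) = (-359/5 - 34/5*(-50))*(-89) = (-359/5 + 340)*(-89) = (1341/5)*(-89) = -119349/5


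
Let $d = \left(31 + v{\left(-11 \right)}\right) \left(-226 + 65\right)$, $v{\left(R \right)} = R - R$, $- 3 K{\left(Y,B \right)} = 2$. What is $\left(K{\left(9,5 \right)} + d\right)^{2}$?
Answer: $\frac{224250625}{9} \approx 2.4917 \cdot 10^{7}$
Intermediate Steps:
$K{\left(Y,B \right)} = - \frac{2}{3}$ ($K{\left(Y,B \right)} = \left(- \frac{1}{3}\right) 2 = - \frac{2}{3}$)
$v{\left(R \right)} = 0$
$d = -4991$ ($d = \left(31 + 0\right) \left(-226 + 65\right) = 31 \left(-161\right) = -4991$)
$\left(K{\left(9,5 \right)} + d\right)^{2} = \left(- \frac{2}{3} - 4991\right)^{2} = \left(- \frac{14975}{3}\right)^{2} = \frac{224250625}{9}$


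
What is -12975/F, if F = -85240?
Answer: 2595/17048 ≈ 0.15222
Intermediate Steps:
-12975/F = -12975/(-85240) = -12975*(-1/85240) = 2595/17048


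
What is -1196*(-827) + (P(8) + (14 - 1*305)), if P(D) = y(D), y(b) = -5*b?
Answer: 988761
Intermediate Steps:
P(D) = -5*D
-1196*(-827) + (P(8) + (14 - 1*305)) = -1196*(-827) + (-5*8 + (14 - 1*305)) = 989092 + (-40 + (14 - 305)) = 989092 + (-40 - 291) = 989092 - 331 = 988761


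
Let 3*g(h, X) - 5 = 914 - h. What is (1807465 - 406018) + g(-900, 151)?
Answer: 4206160/3 ≈ 1.4021e+6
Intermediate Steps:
g(h, X) = 919/3 - h/3 (g(h, X) = 5/3 + (914 - h)/3 = 5/3 + (914/3 - h/3) = 919/3 - h/3)
(1807465 - 406018) + g(-900, 151) = (1807465 - 406018) + (919/3 - ⅓*(-900)) = 1401447 + (919/3 + 300) = 1401447 + 1819/3 = 4206160/3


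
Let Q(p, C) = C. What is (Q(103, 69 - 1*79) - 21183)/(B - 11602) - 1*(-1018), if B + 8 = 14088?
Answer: 2501411/2478 ≈ 1009.4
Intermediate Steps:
B = 14080 (B = -8 + 14088 = 14080)
(Q(103, 69 - 1*79) - 21183)/(B - 11602) - 1*(-1018) = ((69 - 1*79) - 21183)/(14080 - 11602) - 1*(-1018) = ((69 - 79) - 21183)/2478 + 1018 = (-10 - 21183)*(1/2478) + 1018 = -21193*1/2478 + 1018 = -21193/2478 + 1018 = 2501411/2478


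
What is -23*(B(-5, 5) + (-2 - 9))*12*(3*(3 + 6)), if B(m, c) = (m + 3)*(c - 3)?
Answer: 111780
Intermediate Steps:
B(m, c) = (-3 + c)*(3 + m) (B(m, c) = (3 + m)*(-3 + c) = (-3 + c)*(3 + m))
-23*(B(-5, 5) + (-2 - 9))*12*(3*(3 + 6)) = -23*((-9 - 3*(-5) + 3*5 + 5*(-5)) + (-2 - 9))*12*(3*(3 + 6)) = -23*((-9 + 15 + 15 - 25) - 11)*12*(3*9) = -23*(-4 - 11)*12*27 = -(-345)*324 = -23*(-4860) = 111780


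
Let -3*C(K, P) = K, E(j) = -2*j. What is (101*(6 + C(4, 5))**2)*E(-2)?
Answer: 79184/9 ≈ 8798.2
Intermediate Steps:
C(K, P) = -K/3
(101*(6 + C(4, 5))**2)*E(-2) = (101*(6 - 1/3*4)**2)*(-2*(-2)) = (101*(6 - 4/3)**2)*4 = (101*(14/3)**2)*4 = (101*(196/9))*4 = (19796/9)*4 = 79184/9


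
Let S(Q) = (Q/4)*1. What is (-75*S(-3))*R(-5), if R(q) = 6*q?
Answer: -3375/2 ≈ -1687.5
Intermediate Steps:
S(Q) = Q/4 (S(Q) = (Q*(¼))*1 = (Q/4)*1 = Q/4)
(-75*S(-3))*R(-5) = (-75*(-3)/4)*(6*(-5)) = -75*(-¾)*(-30) = (225/4)*(-30) = -3375/2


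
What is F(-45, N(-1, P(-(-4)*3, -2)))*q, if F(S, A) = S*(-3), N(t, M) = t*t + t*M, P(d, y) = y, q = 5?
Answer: 675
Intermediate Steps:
N(t, M) = t**2 + M*t
F(S, A) = -3*S
F(-45, N(-1, P(-(-4)*3, -2)))*q = -3*(-45)*5 = 135*5 = 675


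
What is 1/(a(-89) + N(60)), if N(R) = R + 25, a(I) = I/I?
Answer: 1/86 ≈ 0.011628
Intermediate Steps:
a(I) = 1
N(R) = 25 + R
1/(a(-89) + N(60)) = 1/(1 + (25 + 60)) = 1/(1 + 85) = 1/86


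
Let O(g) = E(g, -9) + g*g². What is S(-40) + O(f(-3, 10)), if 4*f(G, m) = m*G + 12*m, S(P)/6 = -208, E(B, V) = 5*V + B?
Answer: 80961/8 ≈ 10120.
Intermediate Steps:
E(B, V) = B + 5*V
S(P) = -1248 (S(P) = 6*(-208) = -1248)
f(G, m) = 3*m + G*m/4 (f(G, m) = (m*G + 12*m)/4 = (G*m + 12*m)/4 = (12*m + G*m)/4 = 3*m + G*m/4)
O(g) = -45 + g + g³ (O(g) = (g + 5*(-9)) + g*g² = (g - 45) + g³ = (-45 + g) + g³ = -45 + g + g³)
S(-40) + O(f(-3, 10)) = -1248 + (-45 + (¼)*10*(12 - 3) + ((¼)*10*(12 - 3))³) = -1248 + (-45 + (¼)*10*9 + ((¼)*10*9)³) = -1248 + (-45 + 45/2 + (45/2)³) = -1248 + (-45 + 45/2 + 91125/8) = -1248 + 90945/8 = 80961/8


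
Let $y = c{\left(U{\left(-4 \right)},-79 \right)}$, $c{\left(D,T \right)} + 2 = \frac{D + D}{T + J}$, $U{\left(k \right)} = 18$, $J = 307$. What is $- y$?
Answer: $\frac{35}{19} \approx 1.8421$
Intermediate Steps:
$c{\left(D,T \right)} = -2 + \frac{2 D}{307 + T}$ ($c{\left(D,T \right)} = -2 + \frac{D + D}{T + 307} = -2 + \frac{2 D}{307 + T}$)
$y = - \frac{35}{19}$ ($y = \frac{2 \left(-307 + 18 - -79\right)}{307 - 79} = \frac{2 \left(-307 + 18 + 79\right)}{228} = 2 \cdot \frac{1}{228} \left(-210\right) = - \frac{35}{19} \approx -1.8421$)
$- y = \left(-1\right) \left(- \frac{35}{19}\right) = \frac{35}{19}$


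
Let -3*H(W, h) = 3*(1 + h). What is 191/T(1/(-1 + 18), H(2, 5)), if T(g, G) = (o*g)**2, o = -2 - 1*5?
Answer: 55199/49 ≈ 1126.5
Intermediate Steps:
o = -7 (o = -2 - 5 = -7)
H(W, h) = -1 - h (H(W, h) = -(1 + h) = -(3 + 3*h)/3 = -1 - h)
T(g, G) = 49*g**2 (T(g, G) = (-7*g)**2 = 49*g**2)
191/T(1/(-1 + 18), H(2, 5)) = 191/((49*(1/(-1 + 18))**2)) = 191/((49*(1/17)**2)) = 191/((49*(1/289))) = 191/(49/289) = 191*(289/49) = 55199/49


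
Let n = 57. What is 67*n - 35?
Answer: 3784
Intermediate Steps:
67*n - 35 = 67*57 - 35 = 3819 - 35 = 3784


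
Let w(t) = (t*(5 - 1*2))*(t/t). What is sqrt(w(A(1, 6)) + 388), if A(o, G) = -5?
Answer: sqrt(373) ≈ 19.313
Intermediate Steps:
w(t) = 3*t (w(t) = (t*(5 - 2))*1 = (t*3)*1 = (3*t)*1 = 3*t)
sqrt(w(A(1, 6)) + 388) = sqrt(3*(-5) + 388) = sqrt(-15 + 388) = sqrt(373)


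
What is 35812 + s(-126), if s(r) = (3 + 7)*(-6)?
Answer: 35752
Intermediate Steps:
s(r) = -60 (s(r) = 10*(-6) = -60)
35812 + s(-126) = 35812 - 60 = 35752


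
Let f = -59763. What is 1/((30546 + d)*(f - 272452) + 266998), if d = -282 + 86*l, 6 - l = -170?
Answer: -1/15082294002 ≈ -6.6303e-11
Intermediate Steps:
l = 176 (l = 6 - 1*(-170) = 6 + 170 = 176)
d = 14854 (d = -282 + 86*176 = -282 + 15136 = 14854)
1/((30546 + d)*(f - 272452) + 266998) = 1/((30546 + 14854)*(-59763 - 272452) + 266998) = 1/(45400*(-332215) + 266998) = 1/(-15082561000 + 266998) = 1/(-15082294002) = -1/15082294002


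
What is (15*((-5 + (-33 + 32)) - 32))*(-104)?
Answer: 59280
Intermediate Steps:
(15*((-5 + (-33 + 32)) - 32))*(-104) = (15*((-5 - 1) - 32))*(-104) = (15*(-6 - 32))*(-104) = (15*(-38))*(-104) = -570*(-104) = 59280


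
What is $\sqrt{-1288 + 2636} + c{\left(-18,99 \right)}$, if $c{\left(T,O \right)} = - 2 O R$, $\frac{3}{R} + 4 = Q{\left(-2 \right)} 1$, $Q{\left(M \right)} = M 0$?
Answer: $\frac{297}{2} + 2 \sqrt{337} \approx 185.22$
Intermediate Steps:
$Q{\left(M \right)} = 0$
$R = - \frac{3}{4}$ ($R = \frac{3}{-4 + 0 \cdot 1} = \frac{3}{-4 + 0} = \frac{3}{-4} = 3 \left(- \frac{1}{4}\right) = - \frac{3}{4} \approx -0.75$)
$c{\left(T,O \right)} = \frac{3 O}{2}$ ($c{\left(T,O \right)} = - 2 O \left(- \frac{3}{4}\right) = \frac{3 O}{2}$)
$\sqrt{-1288 + 2636} + c{\left(-18,99 \right)} = \sqrt{-1288 + 2636} + \frac{3}{2} \cdot 99 = \sqrt{1348} + \frac{297}{2} = 2 \sqrt{337} + \frac{297}{2} = \frac{297}{2} + 2 \sqrt{337}$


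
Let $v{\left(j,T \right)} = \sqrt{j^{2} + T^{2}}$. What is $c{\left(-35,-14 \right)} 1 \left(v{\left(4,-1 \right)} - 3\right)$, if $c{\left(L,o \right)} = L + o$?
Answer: $147 - 49 \sqrt{17} \approx -55.032$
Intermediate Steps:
$v{\left(j,T \right)} = \sqrt{T^{2} + j^{2}}$
$c{\left(-35,-14 \right)} 1 \left(v{\left(4,-1 \right)} - 3\right) = \left(-35 - 14\right) 1 \left(\sqrt{\left(-1\right)^{2} + 4^{2}} - 3\right) = - 49 \cdot 1 \left(\sqrt{1 + 16} - 3\right) = - 49 \cdot 1 \left(\sqrt{17} - 3\right) = - 49 \cdot 1 \left(-3 + \sqrt{17}\right) = - 49 \left(-3 + \sqrt{17}\right) = 147 - 49 \sqrt{17}$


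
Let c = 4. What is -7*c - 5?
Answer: -33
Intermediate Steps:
-7*c - 5 = -7*4 - 5 = -28 - 5 = -33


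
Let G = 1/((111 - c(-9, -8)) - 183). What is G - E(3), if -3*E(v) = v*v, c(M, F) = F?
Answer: 191/64 ≈ 2.9844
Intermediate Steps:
G = -1/64 (G = 1/((111 - 1*(-8)) - 183) = 1/((111 + 8) - 183) = 1/(119 - 183) = 1/(-64) = -1/64 ≈ -0.015625)
E(v) = -v²/3 (E(v) = -v*v/3 = -v²/3)
G - E(3) = -1/64 - (-1)*3²/3 = -1/64 - (-1)*9/3 = -1/64 - 1*(-3) = -1/64 + 3 = 191/64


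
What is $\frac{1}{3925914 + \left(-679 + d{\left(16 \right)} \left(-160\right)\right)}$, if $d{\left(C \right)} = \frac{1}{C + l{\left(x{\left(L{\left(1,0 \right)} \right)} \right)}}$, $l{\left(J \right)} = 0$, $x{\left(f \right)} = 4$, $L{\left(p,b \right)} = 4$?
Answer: $\frac{1}{3925225} \approx 2.5476 \cdot 10^{-7}$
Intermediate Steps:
$d{\left(C \right)} = \frac{1}{C}$ ($d{\left(C \right)} = \frac{1}{C + 0} = \frac{1}{C}$)
$\frac{1}{3925914 + \left(-679 + d{\left(16 \right)} \left(-160\right)\right)} = \frac{1}{3925914 - \left(679 - \frac{1}{16} \left(-160\right)\right)} = \frac{1}{3925914 + \left(-679 + \frac{1}{16} \left(-160\right)\right)} = \frac{1}{3925914 - 689} = \frac{1}{3925225}$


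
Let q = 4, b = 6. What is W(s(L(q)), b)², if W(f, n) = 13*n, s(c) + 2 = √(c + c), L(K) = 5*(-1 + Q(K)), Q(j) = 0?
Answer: 6084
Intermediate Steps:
L(K) = -5 (L(K) = 5*(-1 + 0) = 5*(-1) = -5)
s(c) = -2 + √2*√c (s(c) = -2 + √(c + c) = -2 + √(2*c) = -2 + √2*√c)
W(s(L(q)), b)² = (13*6)² = 78² = 6084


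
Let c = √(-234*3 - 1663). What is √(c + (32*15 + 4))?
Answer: √(484 + I*√2365) ≈ 22.028 + 1.1039*I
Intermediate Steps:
c = I*√2365 (c = √(-702 - 1663) = √(-2365) = I*√2365 ≈ 48.631*I)
√(c + (32*15 + 4)) = √(I*√2365 + (32*15 + 4)) = √(I*√2365 + (480 + 4)) = √(I*√2365 + 484) = √(484 + I*√2365)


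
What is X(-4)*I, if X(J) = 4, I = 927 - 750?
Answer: 708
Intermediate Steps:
I = 177
X(-4)*I = 4*177 = 708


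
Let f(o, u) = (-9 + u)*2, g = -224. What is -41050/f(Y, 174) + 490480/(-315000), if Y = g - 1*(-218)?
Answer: -10910507/86625 ≈ -125.95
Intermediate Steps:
Y = -6 (Y = -224 - 1*(-218) = -224 + 218 = -6)
f(o, u) = -18 + 2*u
-41050/f(Y, 174) + 490480/(-315000) = -41050/(-18 + 2*174) + 490480/(-315000) = -41050/(-18 + 348) + 490480*(-1/315000) = -41050/330 - 12262/7875 = -41050*1/330 - 12262/7875 = -4105/33 - 12262/7875 = -10910507/86625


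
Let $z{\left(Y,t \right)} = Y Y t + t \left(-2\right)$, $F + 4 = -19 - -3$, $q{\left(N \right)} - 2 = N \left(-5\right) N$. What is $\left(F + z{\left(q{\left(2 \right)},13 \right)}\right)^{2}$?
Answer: $17355556$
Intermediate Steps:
$q{\left(N \right)} = 2 - 5 N^{2}$ ($q{\left(N \right)} = 2 + N \left(-5\right) N = 2 + - 5 N N = 2 - 5 N^{2}$)
$F = -20$ ($F = -4 - 16 = -20$)
$z{\left(Y,t \right)} = - 2 t + t Y^{2}$ ($z{\left(Y,t \right)} = Y^{2} t - 2 t = t Y^{2} - 2 t = - 2 t + t Y^{2}$)
$\left(F + z{\left(q{\left(2 \right)},13 \right)}\right)^{2} = \left(-20 + 13 \left(-2 + \left(2 - 5 \cdot 2^{2}\right)^{2}\right)\right)^{2} = \left(-20 + 13 \left(-2 + \left(2 - 20\right)^{2}\right)\right)^{2} = \left(-20 + 13 \left(-2 + \left(-18\right)^{2}\right)\right)^{2} = \left(-20 + 13 \left(-2 + 324\right)\right)^{2} = \left(-20 + 13 \cdot 322\right)^{2} = \left(-20 + 4186\right)^{2} = 4166^{2} = 17355556$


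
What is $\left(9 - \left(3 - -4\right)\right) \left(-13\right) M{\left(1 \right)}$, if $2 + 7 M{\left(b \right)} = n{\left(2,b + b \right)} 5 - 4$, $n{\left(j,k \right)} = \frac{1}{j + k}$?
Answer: $\frac{247}{14} \approx 17.643$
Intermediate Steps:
$M{\left(b \right)} = - \frac{6}{7} + \frac{5}{7 \left(2 + 2 b\right)}$ ($M{\left(b \right)} = - \frac{2}{7} + \frac{\frac{1}{2 + \left(b + b\right)} 5 - 4}{7} = - \frac{2}{7} + \frac{\frac{1}{2 + 2 b} 5 - 4}{7} = - \frac{2}{7} + \frac{\frac{5}{2 + 2 b} - 4}{7} = - \frac{2}{7} + \frac{-4 + \frac{5}{2 + 2 b}}{7} = - \frac{2}{7} - \left(\frac{4}{7} - \frac{5}{7 \left(2 + 2 b\right)}\right) = - \frac{6}{7} + \frac{5}{7 \left(2 + 2 b\right)}$)
$\left(9 - \left(3 - -4\right)\right) \left(-13\right) M{\left(1 \right)} = \left(9 - \left(3 - -4\right)\right) \left(-13\right) \frac{-7 - 12}{14 \left(1 + 1\right)} = \left(9 - \left(3 + 4\right)\right) \left(-13\right) \frac{-7 - 12}{14 \cdot 2} = \left(9 - 7\right) \left(-13\right) \frac{1}{14} \cdot \frac{1}{2} \left(-19\right) = \left(9 - 7\right) \left(-13\right) \left(- \frac{19}{28}\right) = 2 \left(-13\right) \left(- \frac{19}{28}\right) = \left(-26\right) \left(- \frac{19}{28}\right) = \frac{247}{14}$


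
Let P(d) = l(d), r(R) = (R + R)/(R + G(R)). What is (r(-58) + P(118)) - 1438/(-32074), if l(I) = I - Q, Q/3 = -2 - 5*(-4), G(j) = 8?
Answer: 26607321/400925 ≈ 66.365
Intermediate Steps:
Q = 54 (Q = 3*(-2 - 5*(-4)) = 3*(-2 + 20) = 3*18 = 54)
l(I) = -54 + I (l(I) = I - 1*54 = I - 54 = -54 + I)
r(R) = 2*R/(8 + R) (r(R) = (R + R)/(R + 8) = (2*R)/(8 + R) = 2*R/(8 + R))
P(d) = -54 + d
(r(-58) + P(118)) - 1438/(-32074) = (2*(-58)/(8 - 58) + (-54 + 118)) - 1438/(-32074) = (2*(-58)/(-50) + 64) - 1438*(-1/32074) = (2*(-58)*(-1/50) + 64) + 719/16037 = (58/25 + 64) + 719/16037 = 1658/25 + 719/16037 = 26607321/400925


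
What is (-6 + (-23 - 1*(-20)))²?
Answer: 81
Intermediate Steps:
(-6 + (-23 - 1*(-20)))² = (-6 + (-23 + 20))² = (-6 - 3)² = (-9)² = 81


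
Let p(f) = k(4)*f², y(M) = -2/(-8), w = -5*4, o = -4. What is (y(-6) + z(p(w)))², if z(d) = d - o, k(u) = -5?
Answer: 63728289/16 ≈ 3.9830e+6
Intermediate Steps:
w = -20
y(M) = ¼ (y(M) = -2*(-⅛) = ¼)
p(f) = -5*f²
z(d) = 4 + d (z(d) = d - 1*(-4) = d + 4 = 4 + d)
(y(-6) + z(p(w)))² = (¼ + (4 - 5*(-20)²))² = (¼ + (4 - 5*400))² = (¼ + (4 - 2000))² = (¼ - 1996)² = (-7983/4)² = 63728289/16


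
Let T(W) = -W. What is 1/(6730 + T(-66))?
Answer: 1/6796 ≈ 0.00014715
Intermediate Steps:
1/(6730 + T(-66)) = 1/(6730 - 1*(-66)) = 1/(6730 + 66) = 1/6796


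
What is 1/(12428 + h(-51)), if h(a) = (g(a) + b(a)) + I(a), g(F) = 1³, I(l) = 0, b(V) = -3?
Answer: 1/12426 ≈ 8.0476e-5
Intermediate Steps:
g(F) = 1
h(a) = -2 (h(a) = (1 - 3) + 0 = -2 + 0 = -2)
1/(12428 + h(-51)) = 1/(12428 - 2) = 1/12426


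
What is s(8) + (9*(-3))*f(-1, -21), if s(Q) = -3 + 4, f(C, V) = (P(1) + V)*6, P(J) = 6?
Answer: 2431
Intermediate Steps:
f(C, V) = 36 + 6*V (f(C, V) = (6 + V)*6 = 36 + 6*V)
s(Q) = 1
s(8) + (9*(-3))*f(-1, -21) = 1 + (9*(-3))*(36 + 6*(-21)) = 1 - 27*(36 - 126) = 1 - 27*(-90) = 1 + 2430 = 2431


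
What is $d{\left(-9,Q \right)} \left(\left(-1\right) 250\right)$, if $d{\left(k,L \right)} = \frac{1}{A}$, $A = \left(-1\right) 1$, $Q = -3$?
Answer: $250$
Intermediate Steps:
$A = -1$
$d{\left(k,L \right)} = -1$ ($d{\left(k,L \right)} = \frac{1}{-1} = -1$)
$d{\left(-9,Q \right)} \left(\left(-1\right) 250\right) = - \left(-1\right) 250 = \left(-1\right) \left(-250\right) = 250$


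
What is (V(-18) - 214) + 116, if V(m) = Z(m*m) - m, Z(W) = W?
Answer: 244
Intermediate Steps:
V(m) = m² - m (V(m) = m*m - m = m² - m)
(V(-18) - 214) + 116 = (-18*(-1 - 18) - 214) + 116 = (-18*(-19) - 214) + 116 = (342 - 214) + 116 = 128 + 116 = 244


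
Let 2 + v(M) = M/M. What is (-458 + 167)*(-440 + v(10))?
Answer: 128331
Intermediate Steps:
v(M) = -1 (v(M) = -2 + M/M = -2 + 1 = -1)
(-458 + 167)*(-440 + v(10)) = (-458 + 167)*(-440 - 1) = -291*(-441) = 128331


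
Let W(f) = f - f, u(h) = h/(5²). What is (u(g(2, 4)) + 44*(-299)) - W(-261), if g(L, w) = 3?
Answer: -328897/25 ≈ -13156.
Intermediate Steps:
u(h) = h/25
W(f) = 0
(u(g(2, 4)) + 44*(-299)) - W(-261) = ((1/25)*3 + 44*(-299)) - 1*0 = (3/25 - 13156) + 0 = -328897/25 + 0 = -328897/25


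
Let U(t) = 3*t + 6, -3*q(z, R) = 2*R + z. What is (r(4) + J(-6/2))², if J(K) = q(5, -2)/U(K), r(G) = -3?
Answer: 676/81 ≈ 8.3457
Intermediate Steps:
q(z, R) = -2*R/3 - z/3 (q(z, R) = -(2*R + z)/3 = -(z + 2*R)/3 = -2*R/3 - z/3)
U(t) = 6 + 3*t
J(K) = -1/(3*(6 + 3*K)) (J(K) = (-⅔*(-2) - ⅓*5)/(6 + 3*K) = (4/3 - 5/3)/(6 + 3*K) = -1/(3*(6 + 3*K)))
(r(4) + J(-6/2))² = (-3 - 1/(18 + 9*(-6/2)))² = (-3 - 1/(18 + 9*(-6*½)))² = (-3 - 1/(18 + 9*(-3)))² = (-3 - 1/(18 - 27))² = (-3 - 1/(-9))² = (-3 - 1*(-⅑))² = (-3 + ⅑)² = (-26/9)² = 676/81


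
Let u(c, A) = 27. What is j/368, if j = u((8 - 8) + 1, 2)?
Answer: 27/368 ≈ 0.073370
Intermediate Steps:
j = 27
j/368 = 27/368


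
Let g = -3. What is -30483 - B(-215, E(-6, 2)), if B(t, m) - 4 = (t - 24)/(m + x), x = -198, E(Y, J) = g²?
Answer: -5762282/189 ≈ -30488.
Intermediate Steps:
E(Y, J) = 9 (E(Y, J) = (-3)² = 9)
B(t, m) = 4 + (-24 + t)/(-198 + m) (B(t, m) = 4 + (t - 24)/(m - 198) = 4 + (-24 + t)/(-198 + m))
-30483 - B(-215, E(-6, 2)) = -30483 - (-816 - 215 + 4*9)/(-198 + 9) = -30483 - (-816 - 215 + 36)/(-189) = -30483 - (-1)*(-995)/189 = -30483 - 1*995/189 = -30483 - 995/189 = -5762282/189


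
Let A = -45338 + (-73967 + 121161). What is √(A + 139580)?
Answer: 2*√35359 ≈ 376.08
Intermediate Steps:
A = 1856 (A = -45338 + 47194 = 1856)
√(A + 139580) = √(1856 + 139580) = √141436 = 2*√35359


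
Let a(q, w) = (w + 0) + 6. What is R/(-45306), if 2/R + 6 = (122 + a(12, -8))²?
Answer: -1/326067282 ≈ -3.0669e-9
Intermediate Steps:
a(q, w) = 6 + w (a(q, w) = w + 6 = 6 + w)
R = 1/7197 (R = 2/(-6 + (122 + (6 - 8))²) = 2/(-6 + (122 - 2)²) = 2/(-6 + 120²) = 2/(-6 + 14400) = 2/14394 = 2*(1/14394) = 1/7197 ≈ 0.00013895)
R/(-45306) = (1/7197)/(-45306) = (1/7197)*(-1/45306) = -1/326067282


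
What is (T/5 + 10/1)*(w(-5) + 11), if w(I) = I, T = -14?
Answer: 216/5 ≈ 43.200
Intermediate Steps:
(T/5 + 10/1)*(w(-5) + 11) = (-14/5 + 10/1)*(-5 + 11) = (-14*⅕ + 10*1)*6 = (-14/5 + 10)*6 = (36/5)*6 = 216/5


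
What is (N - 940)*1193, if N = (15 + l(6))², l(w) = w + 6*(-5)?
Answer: -1024787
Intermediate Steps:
l(w) = -30 + w (l(w) = w - 30 = -30 + w)
N = 81 (N = (15 + (-30 + 6))² = (15 - 24)² = (-9)² = 81)
(N - 940)*1193 = (81 - 940)*1193 = -859*1193 = -1024787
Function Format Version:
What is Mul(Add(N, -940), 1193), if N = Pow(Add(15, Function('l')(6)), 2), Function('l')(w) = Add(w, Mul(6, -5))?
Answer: -1024787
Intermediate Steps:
Function('l')(w) = Add(-30, w) (Function('l')(w) = Add(w, -30) = Add(-30, w))
N = 81 (N = Pow(Add(15, Add(-30, 6)), 2) = Pow(Add(15, -24), 2) = Pow(-9, 2) = 81)
Mul(Add(N, -940), 1193) = Mul(Add(81, -940), 1193) = Mul(-859, 1193) = -1024787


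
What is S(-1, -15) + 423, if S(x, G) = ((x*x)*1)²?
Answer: 424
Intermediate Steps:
S(x, G) = x⁴ (S(x, G) = (x²*1)² = (x²)² = x⁴)
S(-1, -15) + 423 = (-1)⁴ + 423 = 1 + 423 = 424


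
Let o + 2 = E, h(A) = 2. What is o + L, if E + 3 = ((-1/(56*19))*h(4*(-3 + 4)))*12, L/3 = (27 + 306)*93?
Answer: 12355963/133 ≈ 92902.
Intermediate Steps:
L = 92907 (L = 3*((27 + 306)*93) = 3*(333*93) = 3*30969 = 92907)
E = -402/133 (E = -3 + (-1/(56*19)*2)*12 = -3 + (-1*1/1064*2)*12 = -3 - 1/1064*2*12 = -3 - 1/532*12 = -3 - 3/133 = -402/133 ≈ -3.0226)
o = -668/133 (o = -2 - 402/133 = -668/133 ≈ -5.0226)
o + L = -668/133 + 92907 = 12355963/133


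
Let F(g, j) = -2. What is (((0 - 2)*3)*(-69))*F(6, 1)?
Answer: -828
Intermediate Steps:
(((0 - 2)*3)*(-69))*F(6, 1) = (((0 - 2)*3)*(-69))*(-2) = (-2*3*(-69))*(-2) = -6*(-69)*(-2) = 414*(-2) = -828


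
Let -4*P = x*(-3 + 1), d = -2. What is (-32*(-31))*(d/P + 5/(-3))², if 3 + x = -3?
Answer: 992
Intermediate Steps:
x = -6 (x = -3 - 3 = -6)
P = -3 (P = -(-3)*(-3 + 1)/2 = -(-3)*(-2)/2 = -¼*12 = -3)
(-32*(-31))*(d/P + 5/(-3))² = (-32*(-31))*(-2/(-3) + 5/(-3))² = 992*(-2*(-⅓) + 5*(-⅓))² = 992*(⅔ - 5/3)² = 992*(-1)² = 992*1 = 992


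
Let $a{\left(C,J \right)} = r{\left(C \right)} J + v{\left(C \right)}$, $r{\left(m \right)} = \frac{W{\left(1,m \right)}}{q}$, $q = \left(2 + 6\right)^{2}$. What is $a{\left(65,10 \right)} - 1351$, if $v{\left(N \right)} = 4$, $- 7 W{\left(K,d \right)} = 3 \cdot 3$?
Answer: $- \frac{301773}{224} \approx -1347.2$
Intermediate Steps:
$W{\left(K,d \right)} = - \frac{9}{7}$ ($W{\left(K,d \right)} = - \frac{3 \cdot 3}{7} = \left(- \frac{1}{7}\right) 9 = - \frac{9}{7}$)
$q = 64$ ($q = 8^{2} = 64$)
$r{\left(m \right)} = - \frac{9}{448}$ ($r{\left(m \right)} = - \frac{9}{7 \cdot 64} = \left(- \frac{9}{7}\right) \frac{1}{64} = - \frac{9}{448}$)
$a{\left(C,J \right)} = 4 - \frac{9 J}{448}$ ($a{\left(C,J \right)} = - \frac{9 J}{448} + 4 = 4 - \frac{9 J}{448}$)
$a{\left(65,10 \right)} - 1351 = \left(4 - \frac{45}{224}\right) - 1351 = \frac{851}{224} - 1351 = - \frac{301773}{224}$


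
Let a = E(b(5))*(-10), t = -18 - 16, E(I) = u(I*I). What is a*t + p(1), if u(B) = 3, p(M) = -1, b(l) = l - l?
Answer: 1019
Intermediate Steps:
b(l) = 0
E(I) = 3
t = -34
a = -30 (a = 3*(-10) = -30)
a*t + p(1) = -30*(-34) - 1 = 1020 - 1 = 1019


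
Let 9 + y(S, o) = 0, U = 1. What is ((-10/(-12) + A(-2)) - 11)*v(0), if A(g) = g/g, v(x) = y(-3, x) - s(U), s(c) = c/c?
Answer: 275/3 ≈ 91.667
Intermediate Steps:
y(S, o) = -9 (y(S, o) = -9 + 0 = -9)
s(c) = 1
v(x) = -10 (v(x) = -9 - 1*1 = -9 - 1 = -10)
A(g) = 1
((-10/(-12) + A(-2)) - 11)*v(0) = ((-10/(-12) + 1) - 11)*(-10) = ((-10*(-1/12) + 1) - 11)*(-10) = ((⅚ + 1) - 11)*(-10) = (11/6 - 11)*(-10) = -55/6*(-10) = 275/3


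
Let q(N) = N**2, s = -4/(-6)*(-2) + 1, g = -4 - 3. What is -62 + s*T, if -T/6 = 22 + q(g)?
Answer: 80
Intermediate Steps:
g = -7
s = -1/3 (s = -4*(-1/6)*(-2) + 1 = (2/3)*(-2) + 1 = -4/3 + 1 = -1/3 ≈ -0.33333)
T = -426 (T = -6*(22 + (-7)**2) = -6*(22 + 49) = -6*71 = -426)
-62 + s*T = -62 - 1/3*(-426) = -62 + 142 = 80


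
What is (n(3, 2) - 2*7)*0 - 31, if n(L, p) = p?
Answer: -31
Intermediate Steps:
(n(3, 2) - 2*7)*0 - 31 = (2 - 2*7)*0 - 31 = (2 - 14)*0 - 31 = -12*0 - 31 = 0 - 31 = -31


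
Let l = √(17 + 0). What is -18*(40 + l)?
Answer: -720 - 18*√17 ≈ -794.22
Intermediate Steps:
l = √17 ≈ 4.1231
-18*(40 + l) = -18*(40 + √17) = -720 - 18*√17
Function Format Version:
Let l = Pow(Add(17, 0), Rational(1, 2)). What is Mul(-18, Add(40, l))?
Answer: Add(-720, Mul(-18, Pow(17, Rational(1, 2)))) ≈ -794.22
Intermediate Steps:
l = Pow(17, Rational(1, 2)) ≈ 4.1231
Mul(-18, Add(40, l)) = Mul(-18, Add(40, Pow(17, Rational(1, 2)))) = Add(-720, Mul(-18, Pow(17, Rational(1, 2))))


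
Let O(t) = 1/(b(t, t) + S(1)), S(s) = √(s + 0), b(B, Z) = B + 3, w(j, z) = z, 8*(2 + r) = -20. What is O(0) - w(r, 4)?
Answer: -15/4 ≈ -3.7500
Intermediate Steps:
r = -9/2 (r = -2 + (⅛)*(-20) = -2 - 5/2 = -9/2 ≈ -4.5000)
b(B, Z) = 3 + B
S(s) = √s
O(t) = 1/(4 + t) (O(t) = 1/((3 + t) + √1) = 1/((3 + t) + 1) = 1/(4 + t))
O(0) - w(r, 4) = 1/(4 + 0) - 1*4 = 1/4 - 4 = ¼ - 4 = -15/4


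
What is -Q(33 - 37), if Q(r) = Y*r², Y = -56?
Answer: 896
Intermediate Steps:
Q(r) = -56*r²
-Q(33 - 37) = -(-56)*(33 - 37)² = -(-56)*(-4)² = -(-56)*16 = -1*(-896) = 896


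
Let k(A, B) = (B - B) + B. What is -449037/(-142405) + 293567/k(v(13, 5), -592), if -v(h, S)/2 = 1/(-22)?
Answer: -41539578731/84303760 ≈ -492.74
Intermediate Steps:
v(h, S) = 1/11 (v(h, S) = -2/(-22) = -2*(-1/22) = 1/11)
k(A, B) = B (k(A, B) = 0 + B = B)
-449037/(-142405) + 293567/k(v(13, 5), -592) = -449037/(-142405) + 293567/(-592) = -449037*(-1/142405) + 293567*(-1/592) = 449037/142405 - 293567/592 = -41539578731/84303760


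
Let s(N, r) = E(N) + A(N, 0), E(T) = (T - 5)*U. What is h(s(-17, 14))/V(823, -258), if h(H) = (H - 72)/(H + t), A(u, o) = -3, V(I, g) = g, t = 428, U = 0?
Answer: 1/1462 ≈ 0.00068399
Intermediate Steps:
E(T) = 0 (E(T) = (T - 5)*0 = (-5 + T)*0 = 0)
s(N, r) = -3 (s(N, r) = 0 - 3 = -3)
h(H) = (-72 + H)/(428 + H) (h(H) = (H - 72)/(H + 428) = (-72 + H)/(428 + H))
h(s(-17, 14))/V(823, -258) = ((-72 - 3)/(428 - 3))/(-258) = (-75/425)*(-1/258) = ((1/425)*(-75))*(-1/258) = -3/17*(-1/258) = 1/1462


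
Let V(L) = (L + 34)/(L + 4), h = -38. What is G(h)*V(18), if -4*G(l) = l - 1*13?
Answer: 663/22 ≈ 30.136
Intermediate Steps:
V(L) = (34 + L)/(4 + L)
G(l) = 13/4 - l/4 (G(l) = -(l - 1*13)/4 = -(l - 13)/4 = -(-13 + l)/4 = 13/4 - l/4)
G(h)*V(18) = (13/4 - ¼*(-38))*((34 + 18)/(4 + 18)) = (13/4 + 19/2)*(52/22) = 51*((1/22)*52)/4 = (51/4)*(26/11) = 663/22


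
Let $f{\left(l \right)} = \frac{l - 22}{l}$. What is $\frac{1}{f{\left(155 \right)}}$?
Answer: $\frac{155}{133} \approx 1.1654$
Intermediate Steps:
$f{\left(l \right)} = \frac{-22 + l}{l}$ ($f{\left(l \right)} = \frac{l - 22}{l} = \frac{-22 + l}{l}$)
$\frac{1}{f{\left(155 \right)}} = \frac{1}{\frac{1}{155} \left(-22 + 155\right)} = \frac{1}{\frac{1}{155} \cdot 133} = \frac{1}{\frac{133}{155}} = \frac{155}{133}$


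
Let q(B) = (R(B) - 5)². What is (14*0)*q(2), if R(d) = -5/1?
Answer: 0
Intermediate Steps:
R(d) = -5 (R(d) = -5*1 = -5)
q(B) = 100 (q(B) = (-5 - 5)² = (-10)² = 100)
(14*0)*q(2) = (14*0)*100 = 0*100 = 0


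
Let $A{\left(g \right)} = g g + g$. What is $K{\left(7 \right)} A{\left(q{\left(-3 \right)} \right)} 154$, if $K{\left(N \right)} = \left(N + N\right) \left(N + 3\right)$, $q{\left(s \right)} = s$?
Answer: $129360$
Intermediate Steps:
$K{\left(N \right)} = 2 N \left(3 + N\right)$
$A{\left(g \right)} = g + g^{2}$ ($A{\left(g \right)} = g^{2} + g = g + g^{2}$)
$K{\left(7 \right)} A{\left(q{\left(-3 \right)} \right)} 154 = 2 \cdot 7 \left(3 + 7\right) \left(- 3 \left(1 - 3\right)\right) 154 = 2 \cdot 7 \cdot 10 \left(\left(-3\right) \left(-2\right)\right) 154 = 140 \cdot 6 \cdot 154 = 840 \cdot 154 = 129360$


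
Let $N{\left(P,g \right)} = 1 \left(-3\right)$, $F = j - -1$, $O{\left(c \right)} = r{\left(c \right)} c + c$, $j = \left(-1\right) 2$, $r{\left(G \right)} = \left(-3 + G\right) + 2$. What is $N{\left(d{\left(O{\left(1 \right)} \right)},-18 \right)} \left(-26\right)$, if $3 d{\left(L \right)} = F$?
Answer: $78$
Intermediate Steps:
$r{\left(G \right)} = -1 + G$
$j = -2$
$O{\left(c \right)} = c + c \left(-1 + c\right)$ ($O{\left(c \right)} = \left(-1 + c\right) c + c = c \left(-1 + c\right) + c = c + c \left(-1 + c\right)$)
$F = -1$ ($F = -2 - -1 = -2 + 1 = -1$)
$d{\left(L \right)} = - \frac{1}{3}$ ($d{\left(L \right)} = \frac{1}{3} \left(-1\right) = - \frac{1}{3}$)
$N{\left(P,g \right)} = -3$
$N{\left(d{\left(O{\left(1 \right)} \right)},-18 \right)} \left(-26\right) = \left(-3\right) \left(-26\right) = 78$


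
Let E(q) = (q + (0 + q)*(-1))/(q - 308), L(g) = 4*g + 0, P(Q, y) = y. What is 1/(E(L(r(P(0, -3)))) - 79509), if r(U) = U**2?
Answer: -1/79509 ≈ -1.2577e-5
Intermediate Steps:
L(g) = 4*g
E(q) = 0 (E(q) = (q + q*(-1))/(-308 + q) = (q - q)/(-308 + q) = 0/(-308 + q) = 0)
1/(E(L(r(P(0, -3)))) - 79509) = 1/(0 - 79509) = 1/(-79509) = -1/79509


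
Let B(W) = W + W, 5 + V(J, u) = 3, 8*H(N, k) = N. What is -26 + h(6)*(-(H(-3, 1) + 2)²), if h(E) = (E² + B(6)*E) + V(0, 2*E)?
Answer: -9789/32 ≈ -305.91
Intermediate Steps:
H(N, k) = N/8
V(J, u) = -2 (V(J, u) = -5 + 3 = -2)
B(W) = 2*W
h(E) = -2 + E² + 12*E (h(E) = (E² + (2*6)*E) - 2 = (E² + 12*E) - 2 = -2 + E² + 12*E)
-26 + h(6)*(-(H(-3, 1) + 2)²) = -26 + (-2 + 6² + 12*6)*(-((⅛)*(-3) + 2)²) = -26 + (-2 + 36 + 72)*(-(-3/8 + 2)²) = -26 + 106*(-(13/8)²) = -26 + 106*(-1*169/64) = -26 + 106*(-169/64) = -26 - 8957/32 = -9789/32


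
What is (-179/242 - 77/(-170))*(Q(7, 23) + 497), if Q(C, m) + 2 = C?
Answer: -1480398/10285 ≈ -143.94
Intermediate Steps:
Q(C, m) = -2 + C
(-179/242 - 77/(-170))*(Q(7, 23) + 497) = (-179/242 - 77/(-170))*((-2 + 7) + 497) = (-179*1/242 - 77*(-1/170))*(5 + 497) = (-179/242 + 77/170)*502 = -2949/10285*502 = -1480398/10285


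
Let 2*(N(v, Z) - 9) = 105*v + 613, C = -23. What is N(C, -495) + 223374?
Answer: 222482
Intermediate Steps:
N(v, Z) = 631/2 + 105*v/2 (N(v, Z) = 9 + (105*v + 613)/2 = 9 + (613 + 105*v)/2 = 9 + (613/2 + 105*v/2) = 631/2 + 105*v/2)
N(C, -495) + 223374 = (631/2 + (105/2)*(-23)) + 223374 = (631/2 - 2415/2) + 223374 = -892 + 223374 = 222482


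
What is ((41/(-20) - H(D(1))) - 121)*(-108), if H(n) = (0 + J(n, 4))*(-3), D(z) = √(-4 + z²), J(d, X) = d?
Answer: 66447/5 - 324*I*√3 ≈ 13289.0 - 561.18*I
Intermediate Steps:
H(n) = -3*n (H(n) = (0 + n)*(-3) = n*(-3) = -3*n)
((41/(-20) - H(D(1))) - 121)*(-108) = ((41/(-20) - (-3)*√(-4 + 1²)) - 121)*(-108) = ((41*(-1/20) - (-3)*√(-4 + 1)) - 121)*(-108) = ((-41/20 - (-3)*√(-3)) - 121)*(-108) = ((-41/20 - (-3)*I*√3) - 121)*(-108) = ((-41/20 + 3*I*√3) - 121)*(-108) = (-2461/20 + 3*I*√3)*(-108) = 66447/5 - 324*I*√3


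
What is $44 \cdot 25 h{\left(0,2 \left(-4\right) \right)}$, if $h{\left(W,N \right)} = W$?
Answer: $0$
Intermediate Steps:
$44 \cdot 25 h{\left(0,2 \left(-4\right) \right)} = 44 \cdot 25 \cdot 0 = 1100 \cdot 0 = 0$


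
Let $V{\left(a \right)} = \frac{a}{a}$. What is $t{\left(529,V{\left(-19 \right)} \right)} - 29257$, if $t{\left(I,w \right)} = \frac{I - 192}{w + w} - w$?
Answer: $- \frac{58179}{2} \approx -29090.0$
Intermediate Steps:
$V{\left(a \right)} = 1$
$t{\left(I,w \right)} = - w + \frac{-192 + I}{2 w}$ ($t{\left(I,w \right)} = \frac{-192 + I}{2 w} - w = - w + \frac{-192 + I}{2 w}$)
$t{\left(529,V{\left(-19 \right)} \right)} - 29257 = \frac{-96 + \frac{1}{2} \cdot 529 - 1^{2}}{1} - 29257 = 1 \left(-96 + \frac{529}{2} - 1\right) - 29257 = 1 \cdot \frac{335}{2} - 29257 = \frac{335}{2} - 29257 = - \frac{58179}{2}$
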